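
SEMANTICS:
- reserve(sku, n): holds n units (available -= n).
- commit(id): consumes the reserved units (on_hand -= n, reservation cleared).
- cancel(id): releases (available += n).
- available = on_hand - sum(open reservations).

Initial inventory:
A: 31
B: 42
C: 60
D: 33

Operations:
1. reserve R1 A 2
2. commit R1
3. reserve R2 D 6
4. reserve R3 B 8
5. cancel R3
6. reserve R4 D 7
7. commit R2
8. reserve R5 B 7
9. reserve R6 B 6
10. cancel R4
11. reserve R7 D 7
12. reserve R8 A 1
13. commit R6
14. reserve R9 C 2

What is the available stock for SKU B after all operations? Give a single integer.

Step 1: reserve R1 A 2 -> on_hand[A=31 B=42 C=60 D=33] avail[A=29 B=42 C=60 D=33] open={R1}
Step 2: commit R1 -> on_hand[A=29 B=42 C=60 D=33] avail[A=29 B=42 C=60 D=33] open={}
Step 3: reserve R2 D 6 -> on_hand[A=29 B=42 C=60 D=33] avail[A=29 B=42 C=60 D=27] open={R2}
Step 4: reserve R3 B 8 -> on_hand[A=29 B=42 C=60 D=33] avail[A=29 B=34 C=60 D=27] open={R2,R3}
Step 5: cancel R3 -> on_hand[A=29 B=42 C=60 D=33] avail[A=29 B=42 C=60 D=27] open={R2}
Step 6: reserve R4 D 7 -> on_hand[A=29 B=42 C=60 D=33] avail[A=29 B=42 C=60 D=20] open={R2,R4}
Step 7: commit R2 -> on_hand[A=29 B=42 C=60 D=27] avail[A=29 B=42 C=60 D=20] open={R4}
Step 8: reserve R5 B 7 -> on_hand[A=29 B=42 C=60 D=27] avail[A=29 B=35 C=60 D=20] open={R4,R5}
Step 9: reserve R6 B 6 -> on_hand[A=29 B=42 C=60 D=27] avail[A=29 B=29 C=60 D=20] open={R4,R5,R6}
Step 10: cancel R4 -> on_hand[A=29 B=42 C=60 D=27] avail[A=29 B=29 C=60 D=27] open={R5,R6}
Step 11: reserve R7 D 7 -> on_hand[A=29 B=42 C=60 D=27] avail[A=29 B=29 C=60 D=20] open={R5,R6,R7}
Step 12: reserve R8 A 1 -> on_hand[A=29 B=42 C=60 D=27] avail[A=28 B=29 C=60 D=20] open={R5,R6,R7,R8}
Step 13: commit R6 -> on_hand[A=29 B=36 C=60 D=27] avail[A=28 B=29 C=60 D=20] open={R5,R7,R8}
Step 14: reserve R9 C 2 -> on_hand[A=29 B=36 C=60 D=27] avail[A=28 B=29 C=58 D=20] open={R5,R7,R8,R9}
Final available[B] = 29

Answer: 29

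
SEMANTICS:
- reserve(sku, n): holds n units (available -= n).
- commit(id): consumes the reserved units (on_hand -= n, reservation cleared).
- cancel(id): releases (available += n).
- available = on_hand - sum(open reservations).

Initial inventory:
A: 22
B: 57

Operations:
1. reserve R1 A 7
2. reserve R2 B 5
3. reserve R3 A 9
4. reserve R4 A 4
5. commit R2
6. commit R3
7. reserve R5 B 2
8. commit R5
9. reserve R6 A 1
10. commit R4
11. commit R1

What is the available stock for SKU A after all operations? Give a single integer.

Step 1: reserve R1 A 7 -> on_hand[A=22 B=57] avail[A=15 B=57] open={R1}
Step 2: reserve R2 B 5 -> on_hand[A=22 B=57] avail[A=15 B=52] open={R1,R2}
Step 3: reserve R3 A 9 -> on_hand[A=22 B=57] avail[A=6 B=52] open={R1,R2,R3}
Step 4: reserve R4 A 4 -> on_hand[A=22 B=57] avail[A=2 B=52] open={R1,R2,R3,R4}
Step 5: commit R2 -> on_hand[A=22 B=52] avail[A=2 B=52] open={R1,R3,R4}
Step 6: commit R3 -> on_hand[A=13 B=52] avail[A=2 B=52] open={R1,R4}
Step 7: reserve R5 B 2 -> on_hand[A=13 B=52] avail[A=2 B=50] open={R1,R4,R5}
Step 8: commit R5 -> on_hand[A=13 B=50] avail[A=2 B=50] open={R1,R4}
Step 9: reserve R6 A 1 -> on_hand[A=13 B=50] avail[A=1 B=50] open={R1,R4,R6}
Step 10: commit R4 -> on_hand[A=9 B=50] avail[A=1 B=50] open={R1,R6}
Step 11: commit R1 -> on_hand[A=2 B=50] avail[A=1 B=50] open={R6}
Final available[A] = 1

Answer: 1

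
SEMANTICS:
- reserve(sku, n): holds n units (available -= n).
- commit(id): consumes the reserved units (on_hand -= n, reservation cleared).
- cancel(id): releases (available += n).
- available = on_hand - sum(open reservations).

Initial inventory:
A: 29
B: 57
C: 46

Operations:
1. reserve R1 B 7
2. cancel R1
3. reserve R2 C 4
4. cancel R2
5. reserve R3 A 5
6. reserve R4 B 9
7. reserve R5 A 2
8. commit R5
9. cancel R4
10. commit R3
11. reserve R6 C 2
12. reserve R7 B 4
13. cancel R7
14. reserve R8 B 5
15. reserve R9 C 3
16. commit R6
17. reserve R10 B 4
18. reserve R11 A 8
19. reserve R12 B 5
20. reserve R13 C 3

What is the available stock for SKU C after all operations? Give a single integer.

Step 1: reserve R1 B 7 -> on_hand[A=29 B=57 C=46] avail[A=29 B=50 C=46] open={R1}
Step 2: cancel R1 -> on_hand[A=29 B=57 C=46] avail[A=29 B=57 C=46] open={}
Step 3: reserve R2 C 4 -> on_hand[A=29 B=57 C=46] avail[A=29 B=57 C=42] open={R2}
Step 4: cancel R2 -> on_hand[A=29 B=57 C=46] avail[A=29 B=57 C=46] open={}
Step 5: reserve R3 A 5 -> on_hand[A=29 B=57 C=46] avail[A=24 B=57 C=46] open={R3}
Step 6: reserve R4 B 9 -> on_hand[A=29 B=57 C=46] avail[A=24 B=48 C=46] open={R3,R4}
Step 7: reserve R5 A 2 -> on_hand[A=29 B=57 C=46] avail[A=22 B=48 C=46] open={R3,R4,R5}
Step 8: commit R5 -> on_hand[A=27 B=57 C=46] avail[A=22 B=48 C=46] open={R3,R4}
Step 9: cancel R4 -> on_hand[A=27 B=57 C=46] avail[A=22 B=57 C=46] open={R3}
Step 10: commit R3 -> on_hand[A=22 B=57 C=46] avail[A=22 B=57 C=46] open={}
Step 11: reserve R6 C 2 -> on_hand[A=22 B=57 C=46] avail[A=22 B=57 C=44] open={R6}
Step 12: reserve R7 B 4 -> on_hand[A=22 B=57 C=46] avail[A=22 B=53 C=44] open={R6,R7}
Step 13: cancel R7 -> on_hand[A=22 B=57 C=46] avail[A=22 B=57 C=44] open={R6}
Step 14: reserve R8 B 5 -> on_hand[A=22 B=57 C=46] avail[A=22 B=52 C=44] open={R6,R8}
Step 15: reserve R9 C 3 -> on_hand[A=22 B=57 C=46] avail[A=22 B=52 C=41] open={R6,R8,R9}
Step 16: commit R6 -> on_hand[A=22 B=57 C=44] avail[A=22 B=52 C=41] open={R8,R9}
Step 17: reserve R10 B 4 -> on_hand[A=22 B=57 C=44] avail[A=22 B=48 C=41] open={R10,R8,R9}
Step 18: reserve R11 A 8 -> on_hand[A=22 B=57 C=44] avail[A=14 B=48 C=41] open={R10,R11,R8,R9}
Step 19: reserve R12 B 5 -> on_hand[A=22 B=57 C=44] avail[A=14 B=43 C=41] open={R10,R11,R12,R8,R9}
Step 20: reserve R13 C 3 -> on_hand[A=22 B=57 C=44] avail[A=14 B=43 C=38] open={R10,R11,R12,R13,R8,R9}
Final available[C] = 38

Answer: 38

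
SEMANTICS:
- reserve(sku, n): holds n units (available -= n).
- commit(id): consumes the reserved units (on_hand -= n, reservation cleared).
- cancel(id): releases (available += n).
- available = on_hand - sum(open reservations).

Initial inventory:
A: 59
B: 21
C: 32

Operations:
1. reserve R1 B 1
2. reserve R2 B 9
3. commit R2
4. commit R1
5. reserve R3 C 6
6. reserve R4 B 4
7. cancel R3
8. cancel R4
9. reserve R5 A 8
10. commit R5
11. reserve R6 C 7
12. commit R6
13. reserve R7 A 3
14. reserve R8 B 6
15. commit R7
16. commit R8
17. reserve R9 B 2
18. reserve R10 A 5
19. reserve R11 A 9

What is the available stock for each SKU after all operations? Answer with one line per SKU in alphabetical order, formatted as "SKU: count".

Step 1: reserve R1 B 1 -> on_hand[A=59 B=21 C=32] avail[A=59 B=20 C=32] open={R1}
Step 2: reserve R2 B 9 -> on_hand[A=59 B=21 C=32] avail[A=59 B=11 C=32] open={R1,R2}
Step 3: commit R2 -> on_hand[A=59 B=12 C=32] avail[A=59 B=11 C=32] open={R1}
Step 4: commit R1 -> on_hand[A=59 B=11 C=32] avail[A=59 B=11 C=32] open={}
Step 5: reserve R3 C 6 -> on_hand[A=59 B=11 C=32] avail[A=59 B=11 C=26] open={R3}
Step 6: reserve R4 B 4 -> on_hand[A=59 B=11 C=32] avail[A=59 B=7 C=26] open={R3,R4}
Step 7: cancel R3 -> on_hand[A=59 B=11 C=32] avail[A=59 B=7 C=32] open={R4}
Step 8: cancel R4 -> on_hand[A=59 B=11 C=32] avail[A=59 B=11 C=32] open={}
Step 9: reserve R5 A 8 -> on_hand[A=59 B=11 C=32] avail[A=51 B=11 C=32] open={R5}
Step 10: commit R5 -> on_hand[A=51 B=11 C=32] avail[A=51 B=11 C=32] open={}
Step 11: reserve R6 C 7 -> on_hand[A=51 B=11 C=32] avail[A=51 B=11 C=25] open={R6}
Step 12: commit R6 -> on_hand[A=51 B=11 C=25] avail[A=51 B=11 C=25] open={}
Step 13: reserve R7 A 3 -> on_hand[A=51 B=11 C=25] avail[A=48 B=11 C=25] open={R7}
Step 14: reserve R8 B 6 -> on_hand[A=51 B=11 C=25] avail[A=48 B=5 C=25] open={R7,R8}
Step 15: commit R7 -> on_hand[A=48 B=11 C=25] avail[A=48 B=5 C=25] open={R8}
Step 16: commit R8 -> on_hand[A=48 B=5 C=25] avail[A=48 B=5 C=25] open={}
Step 17: reserve R9 B 2 -> on_hand[A=48 B=5 C=25] avail[A=48 B=3 C=25] open={R9}
Step 18: reserve R10 A 5 -> on_hand[A=48 B=5 C=25] avail[A=43 B=3 C=25] open={R10,R9}
Step 19: reserve R11 A 9 -> on_hand[A=48 B=5 C=25] avail[A=34 B=3 C=25] open={R10,R11,R9}

Answer: A: 34
B: 3
C: 25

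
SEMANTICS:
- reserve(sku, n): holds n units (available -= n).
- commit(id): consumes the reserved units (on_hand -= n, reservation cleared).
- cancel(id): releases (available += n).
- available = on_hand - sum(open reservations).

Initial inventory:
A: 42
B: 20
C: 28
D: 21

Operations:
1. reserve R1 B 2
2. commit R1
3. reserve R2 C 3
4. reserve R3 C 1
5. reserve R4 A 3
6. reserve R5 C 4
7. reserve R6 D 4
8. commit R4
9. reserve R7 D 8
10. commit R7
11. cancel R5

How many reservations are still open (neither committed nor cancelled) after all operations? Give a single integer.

Answer: 3

Derivation:
Step 1: reserve R1 B 2 -> on_hand[A=42 B=20 C=28 D=21] avail[A=42 B=18 C=28 D=21] open={R1}
Step 2: commit R1 -> on_hand[A=42 B=18 C=28 D=21] avail[A=42 B=18 C=28 D=21] open={}
Step 3: reserve R2 C 3 -> on_hand[A=42 B=18 C=28 D=21] avail[A=42 B=18 C=25 D=21] open={R2}
Step 4: reserve R3 C 1 -> on_hand[A=42 B=18 C=28 D=21] avail[A=42 B=18 C=24 D=21] open={R2,R3}
Step 5: reserve R4 A 3 -> on_hand[A=42 B=18 C=28 D=21] avail[A=39 B=18 C=24 D=21] open={R2,R3,R4}
Step 6: reserve R5 C 4 -> on_hand[A=42 B=18 C=28 D=21] avail[A=39 B=18 C=20 D=21] open={R2,R3,R4,R5}
Step 7: reserve R6 D 4 -> on_hand[A=42 B=18 C=28 D=21] avail[A=39 B=18 C=20 D=17] open={R2,R3,R4,R5,R6}
Step 8: commit R4 -> on_hand[A=39 B=18 C=28 D=21] avail[A=39 B=18 C=20 D=17] open={R2,R3,R5,R6}
Step 9: reserve R7 D 8 -> on_hand[A=39 B=18 C=28 D=21] avail[A=39 B=18 C=20 D=9] open={R2,R3,R5,R6,R7}
Step 10: commit R7 -> on_hand[A=39 B=18 C=28 D=13] avail[A=39 B=18 C=20 D=9] open={R2,R3,R5,R6}
Step 11: cancel R5 -> on_hand[A=39 B=18 C=28 D=13] avail[A=39 B=18 C=24 D=9] open={R2,R3,R6}
Open reservations: ['R2', 'R3', 'R6'] -> 3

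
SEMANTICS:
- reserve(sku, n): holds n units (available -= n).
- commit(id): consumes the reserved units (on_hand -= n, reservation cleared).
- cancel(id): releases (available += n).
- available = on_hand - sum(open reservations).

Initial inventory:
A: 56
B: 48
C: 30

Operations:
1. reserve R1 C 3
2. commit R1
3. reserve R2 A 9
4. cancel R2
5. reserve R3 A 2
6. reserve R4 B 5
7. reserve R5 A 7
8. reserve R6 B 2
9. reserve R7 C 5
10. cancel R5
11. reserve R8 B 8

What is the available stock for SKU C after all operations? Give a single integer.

Step 1: reserve R1 C 3 -> on_hand[A=56 B=48 C=30] avail[A=56 B=48 C=27] open={R1}
Step 2: commit R1 -> on_hand[A=56 B=48 C=27] avail[A=56 B=48 C=27] open={}
Step 3: reserve R2 A 9 -> on_hand[A=56 B=48 C=27] avail[A=47 B=48 C=27] open={R2}
Step 4: cancel R2 -> on_hand[A=56 B=48 C=27] avail[A=56 B=48 C=27] open={}
Step 5: reserve R3 A 2 -> on_hand[A=56 B=48 C=27] avail[A=54 B=48 C=27] open={R3}
Step 6: reserve R4 B 5 -> on_hand[A=56 B=48 C=27] avail[A=54 B=43 C=27] open={R3,R4}
Step 7: reserve R5 A 7 -> on_hand[A=56 B=48 C=27] avail[A=47 B=43 C=27] open={R3,R4,R5}
Step 8: reserve R6 B 2 -> on_hand[A=56 B=48 C=27] avail[A=47 B=41 C=27] open={R3,R4,R5,R6}
Step 9: reserve R7 C 5 -> on_hand[A=56 B=48 C=27] avail[A=47 B=41 C=22] open={R3,R4,R5,R6,R7}
Step 10: cancel R5 -> on_hand[A=56 B=48 C=27] avail[A=54 B=41 C=22] open={R3,R4,R6,R7}
Step 11: reserve R8 B 8 -> on_hand[A=56 B=48 C=27] avail[A=54 B=33 C=22] open={R3,R4,R6,R7,R8}
Final available[C] = 22

Answer: 22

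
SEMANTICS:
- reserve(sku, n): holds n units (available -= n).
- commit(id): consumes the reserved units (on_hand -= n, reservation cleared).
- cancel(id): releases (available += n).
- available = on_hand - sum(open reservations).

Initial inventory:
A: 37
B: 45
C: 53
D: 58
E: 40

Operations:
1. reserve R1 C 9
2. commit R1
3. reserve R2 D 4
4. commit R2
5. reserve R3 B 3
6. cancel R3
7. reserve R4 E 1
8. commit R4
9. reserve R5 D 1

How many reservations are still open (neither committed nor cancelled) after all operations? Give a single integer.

Step 1: reserve R1 C 9 -> on_hand[A=37 B=45 C=53 D=58 E=40] avail[A=37 B=45 C=44 D=58 E=40] open={R1}
Step 2: commit R1 -> on_hand[A=37 B=45 C=44 D=58 E=40] avail[A=37 B=45 C=44 D=58 E=40] open={}
Step 3: reserve R2 D 4 -> on_hand[A=37 B=45 C=44 D=58 E=40] avail[A=37 B=45 C=44 D=54 E=40] open={R2}
Step 4: commit R2 -> on_hand[A=37 B=45 C=44 D=54 E=40] avail[A=37 B=45 C=44 D=54 E=40] open={}
Step 5: reserve R3 B 3 -> on_hand[A=37 B=45 C=44 D=54 E=40] avail[A=37 B=42 C=44 D=54 E=40] open={R3}
Step 6: cancel R3 -> on_hand[A=37 B=45 C=44 D=54 E=40] avail[A=37 B=45 C=44 D=54 E=40] open={}
Step 7: reserve R4 E 1 -> on_hand[A=37 B=45 C=44 D=54 E=40] avail[A=37 B=45 C=44 D=54 E=39] open={R4}
Step 8: commit R4 -> on_hand[A=37 B=45 C=44 D=54 E=39] avail[A=37 B=45 C=44 D=54 E=39] open={}
Step 9: reserve R5 D 1 -> on_hand[A=37 B=45 C=44 D=54 E=39] avail[A=37 B=45 C=44 D=53 E=39] open={R5}
Open reservations: ['R5'] -> 1

Answer: 1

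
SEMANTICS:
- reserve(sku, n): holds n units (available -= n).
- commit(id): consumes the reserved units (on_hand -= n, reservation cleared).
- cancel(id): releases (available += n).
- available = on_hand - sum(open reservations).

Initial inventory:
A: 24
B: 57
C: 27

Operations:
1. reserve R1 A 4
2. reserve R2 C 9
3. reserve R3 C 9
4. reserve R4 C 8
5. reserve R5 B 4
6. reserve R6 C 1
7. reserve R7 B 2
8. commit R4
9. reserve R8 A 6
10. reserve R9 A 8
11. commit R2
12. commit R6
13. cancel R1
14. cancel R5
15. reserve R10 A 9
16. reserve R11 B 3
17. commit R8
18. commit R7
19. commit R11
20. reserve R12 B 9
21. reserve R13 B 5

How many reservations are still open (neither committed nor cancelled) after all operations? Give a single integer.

Step 1: reserve R1 A 4 -> on_hand[A=24 B=57 C=27] avail[A=20 B=57 C=27] open={R1}
Step 2: reserve R2 C 9 -> on_hand[A=24 B=57 C=27] avail[A=20 B=57 C=18] open={R1,R2}
Step 3: reserve R3 C 9 -> on_hand[A=24 B=57 C=27] avail[A=20 B=57 C=9] open={R1,R2,R3}
Step 4: reserve R4 C 8 -> on_hand[A=24 B=57 C=27] avail[A=20 B=57 C=1] open={R1,R2,R3,R4}
Step 5: reserve R5 B 4 -> on_hand[A=24 B=57 C=27] avail[A=20 B=53 C=1] open={R1,R2,R3,R4,R5}
Step 6: reserve R6 C 1 -> on_hand[A=24 B=57 C=27] avail[A=20 B=53 C=0] open={R1,R2,R3,R4,R5,R6}
Step 7: reserve R7 B 2 -> on_hand[A=24 B=57 C=27] avail[A=20 B=51 C=0] open={R1,R2,R3,R4,R5,R6,R7}
Step 8: commit R4 -> on_hand[A=24 B=57 C=19] avail[A=20 B=51 C=0] open={R1,R2,R3,R5,R6,R7}
Step 9: reserve R8 A 6 -> on_hand[A=24 B=57 C=19] avail[A=14 B=51 C=0] open={R1,R2,R3,R5,R6,R7,R8}
Step 10: reserve R9 A 8 -> on_hand[A=24 B=57 C=19] avail[A=6 B=51 C=0] open={R1,R2,R3,R5,R6,R7,R8,R9}
Step 11: commit R2 -> on_hand[A=24 B=57 C=10] avail[A=6 B=51 C=0] open={R1,R3,R5,R6,R7,R8,R9}
Step 12: commit R6 -> on_hand[A=24 B=57 C=9] avail[A=6 B=51 C=0] open={R1,R3,R5,R7,R8,R9}
Step 13: cancel R1 -> on_hand[A=24 B=57 C=9] avail[A=10 B=51 C=0] open={R3,R5,R7,R8,R9}
Step 14: cancel R5 -> on_hand[A=24 B=57 C=9] avail[A=10 B=55 C=0] open={R3,R7,R8,R9}
Step 15: reserve R10 A 9 -> on_hand[A=24 B=57 C=9] avail[A=1 B=55 C=0] open={R10,R3,R7,R8,R9}
Step 16: reserve R11 B 3 -> on_hand[A=24 B=57 C=9] avail[A=1 B=52 C=0] open={R10,R11,R3,R7,R8,R9}
Step 17: commit R8 -> on_hand[A=18 B=57 C=9] avail[A=1 B=52 C=0] open={R10,R11,R3,R7,R9}
Step 18: commit R7 -> on_hand[A=18 B=55 C=9] avail[A=1 B=52 C=0] open={R10,R11,R3,R9}
Step 19: commit R11 -> on_hand[A=18 B=52 C=9] avail[A=1 B=52 C=0] open={R10,R3,R9}
Step 20: reserve R12 B 9 -> on_hand[A=18 B=52 C=9] avail[A=1 B=43 C=0] open={R10,R12,R3,R9}
Step 21: reserve R13 B 5 -> on_hand[A=18 B=52 C=9] avail[A=1 B=38 C=0] open={R10,R12,R13,R3,R9}
Open reservations: ['R10', 'R12', 'R13', 'R3', 'R9'] -> 5

Answer: 5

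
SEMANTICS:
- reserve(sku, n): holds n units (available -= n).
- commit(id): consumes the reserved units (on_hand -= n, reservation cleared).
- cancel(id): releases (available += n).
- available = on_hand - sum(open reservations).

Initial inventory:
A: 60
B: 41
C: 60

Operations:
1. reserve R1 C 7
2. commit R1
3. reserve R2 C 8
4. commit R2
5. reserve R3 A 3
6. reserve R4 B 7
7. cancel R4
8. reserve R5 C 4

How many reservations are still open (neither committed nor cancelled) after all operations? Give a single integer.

Answer: 2

Derivation:
Step 1: reserve R1 C 7 -> on_hand[A=60 B=41 C=60] avail[A=60 B=41 C=53] open={R1}
Step 2: commit R1 -> on_hand[A=60 B=41 C=53] avail[A=60 B=41 C=53] open={}
Step 3: reserve R2 C 8 -> on_hand[A=60 B=41 C=53] avail[A=60 B=41 C=45] open={R2}
Step 4: commit R2 -> on_hand[A=60 B=41 C=45] avail[A=60 B=41 C=45] open={}
Step 5: reserve R3 A 3 -> on_hand[A=60 B=41 C=45] avail[A=57 B=41 C=45] open={R3}
Step 6: reserve R4 B 7 -> on_hand[A=60 B=41 C=45] avail[A=57 B=34 C=45] open={R3,R4}
Step 7: cancel R4 -> on_hand[A=60 B=41 C=45] avail[A=57 B=41 C=45] open={R3}
Step 8: reserve R5 C 4 -> on_hand[A=60 B=41 C=45] avail[A=57 B=41 C=41] open={R3,R5}
Open reservations: ['R3', 'R5'] -> 2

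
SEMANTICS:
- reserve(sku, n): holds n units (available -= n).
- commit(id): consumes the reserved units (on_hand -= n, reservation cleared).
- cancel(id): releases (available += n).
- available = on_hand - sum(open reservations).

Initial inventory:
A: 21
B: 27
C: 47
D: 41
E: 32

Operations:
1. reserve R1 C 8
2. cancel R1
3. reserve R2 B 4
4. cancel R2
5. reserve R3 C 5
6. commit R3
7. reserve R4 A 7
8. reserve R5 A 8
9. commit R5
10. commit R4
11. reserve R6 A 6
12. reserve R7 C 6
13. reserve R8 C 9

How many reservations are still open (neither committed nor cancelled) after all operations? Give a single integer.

Answer: 3

Derivation:
Step 1: reserve R1 C 8 -> on_hand[A=21 B=27 C=47 D=41 E=32] avail[A=21 B=27 C=39 D=41 E=32] open={R1}
Step 2: cancel R1 -> on_hand[A=21 B=27 C=47 D=41 E=32] avail[A=21 B=27 C=47 D=41 E=32] open={}
Step 3: reserve R2 B 4 -> on_hand[A=21 B=27 C=47 D=41 E=32] avail[A=21 B=23 C=47 D=41 E=32] open={R2}
Step 4: cancel R2 -> on_hand[A=21 B=27 C=47 D=41 E=32] avail[A=21 B=27 C=47 D=41 E=32] open={}
Step 5: reserve R3 C 5 -> on_hand[A=21 B=27 C=47 D=41 E=32] avail[A=21 B=27 C=42 D=41 E=32] open={R3}
Step 6: commit R3 -> on_hand[A=21 B=27 C=42 D=41 E=32] avail[A=21 B=27 C=42 D=41 E=32] open={}
Step 7: reserve R4 A 7 -> on_hand[A=21 B=27 C=42 D=41 E=32] avail[A=14 B=27 C=42 D=41 E=32] open={R4}
Step 8: reserve R5 A 8 -> on_hand[A=21 B=27 C=42 D=41 E=32] avail[A=6 B=27 C=42 D=41 E=32] open={R4,R5}
Step 9: commit R5 -> on_hand[A=13 B=27 C=42 D=41 E=32] avail[A=6 B=27 C=42 D=41 E=32] open={R4}
Step 10: commit R4 -> on_hand[A=6 B=27 C=42 D=41 E=32] avail[A=6 B=27 C=42 D=41 E=32] open={}
Step 11: reserve R6 A 6 -> on_hand[A=6 B=27 C=42 D=41 E=32] avail[A=0 B=27 C=42 D=41 E=32] open={R6}
Step 12: reserve R7 C 6 -> on_hand[A=6 B=27 C=42 D=41 E=32] avail[A=0 B=27 C=36 D=41 E=32] open={R6,R7}
Step 13: reserve R8 C 9 -> on_hand[A=6 B=27 C=42 D=41 E=32] avail[A=0 B=27 C=27 D=41 E=32] open={R6,R7,R8}
Open reservations: ['R6', 'R7', 'R8'] -> 3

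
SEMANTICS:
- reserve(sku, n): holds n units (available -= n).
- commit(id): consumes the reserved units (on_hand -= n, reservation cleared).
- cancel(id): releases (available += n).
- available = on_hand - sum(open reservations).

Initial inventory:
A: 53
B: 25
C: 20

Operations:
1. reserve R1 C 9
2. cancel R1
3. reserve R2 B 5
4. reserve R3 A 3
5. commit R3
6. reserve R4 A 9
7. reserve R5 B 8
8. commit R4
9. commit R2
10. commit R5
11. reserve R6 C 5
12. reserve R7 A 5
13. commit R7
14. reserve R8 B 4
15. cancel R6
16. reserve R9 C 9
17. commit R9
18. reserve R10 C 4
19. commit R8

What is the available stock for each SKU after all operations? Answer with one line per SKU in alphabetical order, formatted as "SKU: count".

Step 1: reserve R1 C 9 -> on_hand[A=53 B=25 C=20] avail[A=53 B=25 C=11] open={R1}
Step 2: cancel R1 -> on_hand[A=53 B=25 C=20] avail[A=53 B=25 C=20] open={}
Step 3: reserve R2 B 5 -> on_hand[A=53 B=25 C=20] avail[A=53 B=20 C=20] open={R2}
Step 4: reserve R3 A 3 -> on_hand[A=53 B=25 C=20] avail[A=50 B=20 C=20] open={R2,R3}
Step 5: commit R3 -> on_hand[A=50 B=25 C=20] avail[A=50 B=20 C=20] open={R2}
Step 6: reserve R4 A 9 -> on_hand[A=50 B=25 C=20] avail[A=41 B=20 C=20] open={R2,R4}
Step 7: reserve R5 B 8 -> on_hand[A=50 B=25 C=20] avail[A=41 B=12 C=20] open={R2,R4,R5}
Step 8: commit R4 -> on_hand[A=41 B=25 C=20] avail[A=41 B=12 C=20] open={R2,R5}
Step 9: commit R2 -> on_hand[A=41 B=20 C=20] avail[A=41 B=12 C=20] open={R5}
Step 10: commit R5 -> on_hand[A=41 B=12 C=20] avail[A=41 B=12 C=20] open={}
Step 11: reserve R6 C 5 -> on_hand[A=41 B=12 C=20] avail[A=41 B=12 C=15] open={R6}
Step 12: reserve R7 A 5 -> on_hand[A=41 B=12 C=20] avail[A=36 B=12 C=15] open={R6,R7}
Step 13: commit R7 -> on_hand[A=36 B=12 C=20] avail[A=36 B=12 C=15] open={R6}
Step 14: reserve R8 B 4 -> on_hand[A=36 B=12 C=20] avail[A=36 B=8 C=15] open={R6,R8}
Step 15: cancel R6 -> on_hand[A=36 B=12 C=20] avail[A=36 B=8 C=20] open={R8}
Step 16: reserve R9 C 9 -> on_hand[A=36 B=12 C=20] avail[A=36 B=8 C=11] open={R8,R9}
Step 17: commit R9 -> on_hand[A=36 B=12 C=11] avail[A=36 B=8 C=11] open={R8}
Step 18: reserve R10 C 4 -> on_hand[A=36 B=12 C=11] avail[A=36 B=8 C=7] open={R10,R8}
Step 19: commit R8 -> on_hand[A=36 B=8 C=11] avail[A=36 B=8 C=7] open={R10}

Answer: A: 36
B: 8
C: 7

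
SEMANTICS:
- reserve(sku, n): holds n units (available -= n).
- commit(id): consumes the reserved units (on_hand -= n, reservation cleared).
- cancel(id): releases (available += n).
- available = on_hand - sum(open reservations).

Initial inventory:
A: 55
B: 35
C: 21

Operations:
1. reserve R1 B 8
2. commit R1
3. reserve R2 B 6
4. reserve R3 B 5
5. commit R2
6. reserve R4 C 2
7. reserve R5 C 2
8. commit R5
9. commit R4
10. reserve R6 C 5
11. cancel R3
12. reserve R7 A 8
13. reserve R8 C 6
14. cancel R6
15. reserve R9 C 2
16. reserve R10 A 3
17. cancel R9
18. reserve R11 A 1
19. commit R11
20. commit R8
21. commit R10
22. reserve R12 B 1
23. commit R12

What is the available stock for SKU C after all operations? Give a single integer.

Answer: 11

Derivation:
Step 1: reserve R1 B 8 -> on_hand[A=55 B=35 C=21] avail[A=55 B=27 C=21] open={R1}
Step 2: commit R1 -> on_hand[A=55 B=27 C=21] avail[A=55 B=27 C=21] open={}
Step 3: reserve R2 B 6 -> on_hand[A=55 B=27 C=21] avail[A=55 B=21 C=21] open={R2}
Step 4: reserve R3 B 5 -> on_hand[A=55 B=27 C=21] avail[A=55 B=16 C=21] open={R2,R3}
Step 5: commit R2 -> on_hand[A=55 B=21 C=21] avail[A=55 B=16 C=21] open={R3}
Step 6: reserve R4 C 2 -> on_hand[A=55 B=21 C=21] avail[A=55 B=16 C=19] open={R3,R4}
Step 7: reserve R5 C 2 -> on_hand[A=55 B=21 C=21] avail[A=55 B=16 C=17] open={R3,R4,R5}
Step 8: commit R5 -> on_hand[A=55 B=21 C=19] avail[A=55 B=16 C=17] open={R3,R4}
Step 9: commit R4 -> on_hand[A=55 B=21 C=17] avail[A=55 B=16 C=17] open={R3}
Step 10: reserve R6 C 5 -> on_hand[A=55 B=21 C=17] avail[A=55 B=16 C=12] open={R3,R6}
Step 11: cancel R3 -> on_hand[A=55 B=21 C=17] avail[A=55 B=21 C=12] open={R6}
Step 12: reserve R7 A 8 -> on_hand[A=55 B=21 C=17] avail[A=47 B=21 C=12] open={R6,R7}
Step 13: reserve R8 C 6 -> on_hand[A=55 B=21 C=17] avail[A=47 B=21 C=6] open={R6,R7,R8}
Step 14: cancel R6 -> on_hand[A=55 B=21 C=17] avail[A=47 B=21 C=11] open={R7,R8}
Step 15: reserve R9 C 2 -> on_hand[A=55 B=21 C=17] avail[A=47 B=21 C=9] open={R7,R8,R9}
Step 16: reserve R10 A 3 -> on_hand[A=55 B=21 C=17] avail[A=44 B=21 C=9] open={R10,R7,R8,R9}
Step 17: cancel R9 -> on_hand[A=55 B=21 C=17] avail[A=44 B=21 C=11] open={R10,R7,R8}
Step 18: reserve R11 A 1 -> on_hand[A=55 B=21 C=17] avail[A=43 B=21 C=11] open={R10,R11,R7,R8}
Step 19: commit R11 -> on_hand[A=54 B=21 C=17] avail[A=43 B=21 C=11] open={R10,R7,R8}
Step 20: commit R8 -> on_hand[A=54 B=21 C=11] avail[A=43 B=21 C=11] open={R10,R7}
Step 21: commit R10 -> on_hand[A=51 B=21 C=11] avail[A=43 B=21 C=11] open={R7}
Step 22: reserve R12 B 1 -> on_hand[A=51 B=21 C=11] avail[A=43 B=20 C=11] open={R12,R7}
Step 23: commit R12 -> on_hand[A=51 B=20 C=11] avail[A=43 B=20 C=11] open={R7}
Final available[C] = 11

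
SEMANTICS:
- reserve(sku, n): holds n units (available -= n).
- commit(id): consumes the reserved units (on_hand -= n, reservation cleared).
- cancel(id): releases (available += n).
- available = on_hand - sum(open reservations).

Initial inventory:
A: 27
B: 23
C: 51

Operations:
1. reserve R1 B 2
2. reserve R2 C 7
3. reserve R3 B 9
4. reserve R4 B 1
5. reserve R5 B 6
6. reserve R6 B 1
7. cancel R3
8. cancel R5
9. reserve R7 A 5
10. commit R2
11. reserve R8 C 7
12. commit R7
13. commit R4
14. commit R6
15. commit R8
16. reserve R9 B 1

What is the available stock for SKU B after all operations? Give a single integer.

Step 1: reserve R1 B 2 -> on_hand[A=27 B=23 C=51] avail[A=27 B=21 C=51] open={R1}
Step 2: reserve R2 C 7 -> on_hand[A=27 B=23 C=51] avail[A=27 B=21 C=44] open={R1,R2}
Step 3: reserve R3 B 9 -> on_hand[A=27 B=23 C=51] avail[A=27 B=12 C=44] open={R1,R2,R3}
Step 4: reserve R4 B 1 -> on_hand[A=27 B=23 C=51] avail[A=27 B=11 C=44] open={R1,R2,R3,R4}
Step 5: reserve R5 B 6 -> on_hand[A=27 B=23 C=51] avail[A=27 B=5 C=44] open={R1,R2,R3,R4,R5}
Step 6: reserve R6 B 1 -> on_hand[A=27 B=23 C=51] avail[A=27 B=4 C=44] open={R1,R2,R3,R4,R5,R6}
Step 7: cancel R3 -> on_hand[A=27 B=23 C=51] avail[A=27 B=13 C=44] open={R1,R2,R4,R5,R6}
Step 8: cancel R5 -> on_hand[A=27 B=23 C=51] avail[A=27 B=19 C=44] open={R1,R2,R4,R6}
Step 9: reserve R7 A 5 -> on_hand[A=27 B=23 C=51] avail[A=22 B=19 C=44] open={R1,R2,R4,R6,R7}
Step 10: commit R2 -> on_hand[A=27 B=23 C=44] avail[A=22 B=19 C=44] open={R1,R4,R6,R7}
Step 11: reserve R8 C 7 -> on_hand[A=27 B=23 C=44] avail[A=22 B=19 C=37] open={R1,R4,R6,R7,R8}
Step 12: commit R7 -> on_hand[A=22 B=23 C=44] avail[A=22 B=19 C=37] open={R1,R4,R6,R8}
Step 13: commit R4 -> on_hand[A=22 B=22 C=44] avail[A=22 B=19 C=37] open={R1,R6,R8}
Step 14: commit R6 -> on_hand[A=22 B=21 C=44] avail[A=22 B=19 C=37] open={R1,R8}
Step 15: commit R8 -> on_hand[A=22 B=21 C=37] avail[A=22 B=19 C=37] open={R1}
Step 16: reserve R9 B 1 -> on_hand[A=22 B=21 C=37] avail[A=22 B=18 C=37] open={R1,R9}
Final available[B] = 18

Answer: 18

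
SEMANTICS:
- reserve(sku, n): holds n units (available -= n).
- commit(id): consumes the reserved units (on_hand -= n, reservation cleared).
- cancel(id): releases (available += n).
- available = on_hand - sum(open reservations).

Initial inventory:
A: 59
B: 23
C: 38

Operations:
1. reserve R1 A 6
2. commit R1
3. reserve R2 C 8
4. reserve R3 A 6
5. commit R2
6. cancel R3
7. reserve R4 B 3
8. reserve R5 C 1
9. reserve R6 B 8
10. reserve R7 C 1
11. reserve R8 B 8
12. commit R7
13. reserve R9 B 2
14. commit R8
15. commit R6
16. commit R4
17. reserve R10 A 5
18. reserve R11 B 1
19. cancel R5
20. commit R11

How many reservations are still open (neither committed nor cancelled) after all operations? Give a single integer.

Answer: 2

Derivation:
Step 1: reserve R1 A 6 -> on_hand[A=59 B=23 C=38] avail[A=53 B=23 C=38] open={R1}
Step 2: commit R1 -> on_hand[A=53 B=23 C=38] avail[A=53 B=23 C=38] open={}
Step 3: reserve R2 C 8 -> on_hand[A=53 B=23 C=38] avail[A=53 B=23 C=30] open={R2}
Step 4: reserve R3 A 6 -> on_hand[A=53 B=23 C=38] avail[A=47 B=23 C=30] open={R2,R3}
Step 5: commit R2 -> on_hand[A=53 B=23 C=30] avail[A=47 B=23 C=30] open={R3}
Step 6: cancel R3 -> on_hand[A=53 B=23 C=30] avail[A=53 B=23 C=30] open={}
Step 7: reserve R4 B 3 -> on_hand[A=53 B=23 C=30] avail[A=53 B=20 C=30] open={R4}
Step 8: reserve R5 C 1 -> on_hand[A=53 B=23 C=30] avail[A=53 B=20 C=29] open={R4,R5}
Step 9: reserve R6 B 8 -> on_hand[A=53 B=23 C=30] avail[A=53 B=12 C=29] open={R4,R5,R6}
Step 10: reserve R7 C 1 -> on_hand[A=53 B=23 C=30] avail[A=53 B=12 C=28] open={R4,R5,R6,R7}
Step 11: reserve R8 B 8 -> on_hand[A=53 B=23 C=30] avail[A=53 B=4 C=28] open={R4,R5,R6,R7,R8}
Step 12: commit R7 -> on_hand[A=53 B=23 C=29] avail[A=53 B=4 C=28] open={R4,R5,R6,R8}
Step 13: reserve R9 B 2 -> on_hand[A=53 B=23 C=29] avail[A=53 B=2 C=28] open={R4,R5,R6,R8,R9}
Step 14: commit R8 -> on_hand[A=53 B=15 C=29] avail[A=53 B=2 C=28] open={R4,R5,R6,R9}
Step 15: commit R6 -> on_hand[A=53 B=7 C=29] avail[A=53 B=2 C=28] open={R4,R5,R9}
Step 16: commit R4 -> on_hand[A=53 B=4 C=29] avail[A=53 B=2 C=28] open={R5,R9}
Step 17: reserve R10 A 5 -> on_hand[A=53 B=4 C=29] avail[A=48 B=2 C=28] open={R10,R5,R9}
Step 18: reserve R11 B 1 -> on_hand[A=53 B=4 C=29] avail[A=48 B=1 C=28] open={R10,R11,R5,R9}
Step 19: cancel R5 -> on_hand[A=53 B=4 C=29] avail[A=48 B=1 C=29] open={R10,R11,R9}
Step 20: commit R11 -> on_hand[A=53 B=3 C=29] avail[A=48 B=1 C=29] open={R10,R9}
Open reservations: ['R10', 'R9'] -> 2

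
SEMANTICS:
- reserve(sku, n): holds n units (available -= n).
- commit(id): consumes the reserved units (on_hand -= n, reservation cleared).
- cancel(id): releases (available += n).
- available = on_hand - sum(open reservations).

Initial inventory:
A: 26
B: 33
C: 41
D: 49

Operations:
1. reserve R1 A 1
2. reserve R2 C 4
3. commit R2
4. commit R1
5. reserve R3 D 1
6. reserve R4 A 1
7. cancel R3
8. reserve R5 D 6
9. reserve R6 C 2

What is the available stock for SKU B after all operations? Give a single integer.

Answer: 33

Derivation:
Step 1: reserve R1 A 1 -> on_hand[A=26 B=33 C=41 D=49] avail[A=25 B=33 C=41 D=49] open={R1}
Step 2: reserve R2 C 4 -> on_hand[A=26 B=33 C=41 D=49] avail[A=25 B=33 C=37 D=49] open={R1,R2}
Step 3: commit R2 -> on_hand[A=26 B=33 C=37 D=49] avail[A=25 B=33 C=37 D=49] open={R1}
Step 4: commit R1 -> on_hand[A=25 B=33 C=37 D=49] avail[A=25 B=33 C=37 D=49] open={}
Step 5: reserve R3 D 1 -> on_hand[A=25 B=33 C=37 D=49] avail[A=25 B=33 C=37 D=48] open={R3}
Step 6: reserve R4 A 1 -> on_hand[A=25 B=33 C=37 D=49] avail[A=24 B=33 C=37 D=48] open={R3,R4}
Step 7: cancel R3 -> on_hand[A=25 B=33 C=37 D=49] avail[A=24 B=33 C=37 D=49] open={R4}
Step 8: reserve R5 D 6 -> on_hand[A=25 B=33 C=37 D=49] avail[A=24 B=33 C=37 D=43] open={R4,R5}
Step 9: reserve R6 C 2 -> on_hand[A=25 B=33 C=37 D=49] avail[A=24 B=33 C=35 D=43] open={R4,R5,R6}
Final available[B] = 33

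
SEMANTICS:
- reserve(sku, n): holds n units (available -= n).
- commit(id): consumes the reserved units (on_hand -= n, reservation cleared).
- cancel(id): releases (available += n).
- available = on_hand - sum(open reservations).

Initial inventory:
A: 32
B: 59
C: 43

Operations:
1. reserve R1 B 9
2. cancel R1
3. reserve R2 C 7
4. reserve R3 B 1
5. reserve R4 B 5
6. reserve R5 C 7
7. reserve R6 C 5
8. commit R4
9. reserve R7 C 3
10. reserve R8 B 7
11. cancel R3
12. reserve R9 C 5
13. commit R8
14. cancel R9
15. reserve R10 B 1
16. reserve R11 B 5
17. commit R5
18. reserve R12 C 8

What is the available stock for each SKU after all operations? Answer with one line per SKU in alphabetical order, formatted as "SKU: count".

Step 1: reserve R1 B 9 -> on_hand[A=32 B=59 C=43] avail[A=32 B=50 C=43] open={R1}
Step 2: cancel R1 -> on_hand[A=32 B=59 C=43] avail[A=32 B=59 C=43] open={}
Step 3: reserve R2 C 7 -> on_hand[A=32 B=59 C=43] avail[A=32 B=59 C=36] open={R2}
Step 4: reserve R3 B 1 -> on_hand[A=32 B=59 C=43] avail[A=32 B=58 C=36] open={R2,R3}
Step 5: reserve R4 B 5 -> on_hand[A=32 B=59 C=43] avail[A=32 B=53 C=36] open={R2,R3,R4}
Step 6: reserve R5 C 7 -> on_hand[A=32 B=59 C=43] avail[A=32 B=53 C=29] open={R2,R3,R4,R5}
Step 7: reserve R6 C 5 -> on_hand[A=32 B=59 C=43] avail[A=32 B=53 C=24] open={R2,R3,R4,R5,R6}
Step 8: commit R4 -> on_hand[A=32 B=54 C=43] avail[A=32 B=53 C=24] open={R2,R3,R5,R6}
Step 9: reserve R7 C 3 -> on_hand[A=32 B=54 C=43] avail[A=32 B=53 C=21] open={R2,R3,R5,R6,R7}
Step 10: reserve R8 B 7 -> on_hand[A=32 B=54 C=43] avail[A=32 B=46 C=21] open={R2,R3,R5,R6,R7,R8}
Step 11: cancel R3 -> on_hand[A=32 B=54 C=43] avail[A=32 B=47 C=21] open={R2,R5,R6,R7,R8}
Step 12: reserve R9 C 5 -> on_hand[A=32 B=54 C=43] avail[A=32 B=47 C=16] open={R2,R5,R6,R7,R8,R9}
Step 13: commit R8 -> on_hand[A=32 B=47 C=43] avail[A=32 B=47 C=16] open={R2,R5,R6,R7,R9}
Step 14: cancel R9 -> on_hand[A=32 B=47 C=43] avail[A=32 B=47 C=21] open={R2,R5,R6,R7}
Step 15: reserve R10 B 1 -> on_hand[A=32 B=47 C=43] avail[A=32 B=46 C=21] open={R10,R2,R5,R6,R7}
Step 16: reserve R11 B 5 -> on_hand[A=32 B=47 C=43] avail[A=32 B=41 C=21] open={R10,R11,R2,R5,R6,R7}
Step 17: commit R5 -> on_hand[A=32 B=47 C=36] avail[A=32 B=41 C=21] open={R10,R11,R2,R6,R7}
Step 18: reserve R12 C 8 -> on_hand[A=32 B=47 C=36] avail[A=32 B=41 C=13] open={R10,R11,R12,R2,R6,R7}

Answer: A: 32
B: 41
C: 13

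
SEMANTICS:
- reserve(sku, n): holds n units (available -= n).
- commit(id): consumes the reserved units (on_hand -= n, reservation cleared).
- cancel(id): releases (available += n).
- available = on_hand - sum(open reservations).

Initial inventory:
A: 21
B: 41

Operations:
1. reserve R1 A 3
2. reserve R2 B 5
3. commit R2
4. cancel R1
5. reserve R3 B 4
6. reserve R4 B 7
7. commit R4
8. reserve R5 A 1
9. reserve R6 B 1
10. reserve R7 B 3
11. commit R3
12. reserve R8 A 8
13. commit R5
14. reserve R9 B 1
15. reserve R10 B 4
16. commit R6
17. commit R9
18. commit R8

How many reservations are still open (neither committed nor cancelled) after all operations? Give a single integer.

Step 1: reserve R1 A 3 -> on_hand[A=21 B=41] avail[A=18 B=41] open={R1}
Step 2: reserve R2 B 5 -> on_hand[A=21 B=41] avail[A=18 B=36] open={R1,R2}
Step 3: commit R2 -> on_hand[A=21 B=36] avail[A=18 B=36] open={R1}
Step 4: cancel R1 -> on_hand[A=21 B=36] avail[A=21 B=36] open={}
Step 5: reserve R3 B 4 -> on_hand[A=21 B=36] avail[A=21 B=32] open={R3}
Step 6: reserve R4 B 7 -> on_hand[A=21 B=36] avail[A=21 B=25] open={R3,R4}
Step 7: commit R4 -> on_hand[A=21 B=29] avail[A=21 B=25] open={R3}
Step 8: reserve R5 A 1 -> on_hand[A=21 B=29] avail[A=20 B=25] open={R3,R5}
Step 9: reserve R6 B 1 -> on_hand[A=21 B=29] avail[A=20 B=24] open={R3,R5,R6}
Step 10: reserve R7 B 3 -> on_hand[A=21 B=29] avail[A=20 B=21] open={R3,R5,R6,R7}
Step 11: commit R3 -> on_hand[A=21 B=25] avail[A=20 B=21] open={R5,R6,R7}
Step 12: reserve R8 A 8 -> on_hand[A=21 B=25] avail[A=12 B=21] open={R5,R6,R7,R8}
Step 13: commit R5 -> on_hand[A=20 B=25] avail[A=12 B=21] open={R6,R7,R8}
Step 14: reserve R9 B 1 -> on_hand[A=20 B=25] avail[A=12 B=20] open={R6,R7,R8,R9}
Step 15: reserve R10 B 4 -> on_hand[A=20 B=25] avail[A=12 B=16] open={R10,R6,R7,R8,R9}
Step 16: commit R6 -> on_hand[A=20 B=24] avail[A=12 B=16] open={R10,R7,R8,R9}
Step 17: commit R9 -> on_hand[A=20 B=23] avail[A=12 B=16] open={R10,R7,R8}
Step 18: commit R8 -> on_hand[A=12 B=23] avail[A=12 B=16] open={R10,R7}
Open reservations: ['R10', 'R7'] -> 2

Answer: 2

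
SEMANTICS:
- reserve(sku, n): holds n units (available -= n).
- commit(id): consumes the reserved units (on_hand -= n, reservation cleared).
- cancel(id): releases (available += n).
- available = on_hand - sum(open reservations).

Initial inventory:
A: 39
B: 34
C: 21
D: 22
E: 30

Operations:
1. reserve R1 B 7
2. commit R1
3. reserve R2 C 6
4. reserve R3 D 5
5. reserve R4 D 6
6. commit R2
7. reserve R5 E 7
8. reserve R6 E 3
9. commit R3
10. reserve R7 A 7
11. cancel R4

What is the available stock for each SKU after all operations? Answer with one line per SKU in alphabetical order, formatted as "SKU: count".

Answer: A: 32
B: 27
C: 15
D: 17
E: 20

Derivation:
Step 1: reserve R1 B 7 -> on_hand[A=39 B=34 C=21 D=22 E=30] avail[A=39 B=27 C=21 D=22 E=30] open={R1}
Step 2: commit R1 -> on_hand[A=39 B=27 C=21 D=22 E=30] avail[A=39 B=27 C=21 D=22 E=30] open={}
Step 3: reserve R2 C 6 -> on_hand[A=39 B=27 C=21 D=22 E=30] avail[A=39 B=27 C=15 D=22 E=30] open={R2}
Step 4: reserve R3 D 5 -> on_hand[A=39 B=27 C=21 D=22 E=30] avail[A=39 B=27 C=15 D=17 E=30] open={R2,R3}
Step 5: reserve R4 D 6 -> on_hand[A=39 B=27 C=21 D=22 E=30] avail[A=39 B=27 C=15 D=11 E=30] open={R2,R3,R4}
Step 6: commit R2 -> on_hand[A=39 B=27 C=15 D=22 E=30] avail[A=39 B=27 C=15 D=11 E=30] open={R3,R4}
Step 7: reserve R5 E 7 -> on_hand[A=39 B=27 C=15 D=22 E=30] avail[A=39 B=27 C=15 D=11 E=23] open={R3,R4,R5}
Step 8: reserve R6 E 3 -> on_hand[A=39 B=27 C=15 D=22 E=30] avail[A=39 B=27 C=15 D=11 E=20] open={R3,R4,R5,R6}
Step 9: commit R3 -> on_hand[A=39 B=27 C=15 D=17 E=30] avail[A=39 B=27 C=15 D=11 E=20] open={R4,R5,R6}
Step 10: reserve R7 A 7 -> on_hand[A=39 B=27 C=15 D=17 E=30] avail[A=32 B=27 C=15 D=11 E=20] open={R4,R5,R6,R7}
Step 11: cancel R4 -> on_hand[A=39 B=27 C=15 D=17 E=30] avail[A=32 B=27 C=15 D=17 E=20] open={R5,R6,R7}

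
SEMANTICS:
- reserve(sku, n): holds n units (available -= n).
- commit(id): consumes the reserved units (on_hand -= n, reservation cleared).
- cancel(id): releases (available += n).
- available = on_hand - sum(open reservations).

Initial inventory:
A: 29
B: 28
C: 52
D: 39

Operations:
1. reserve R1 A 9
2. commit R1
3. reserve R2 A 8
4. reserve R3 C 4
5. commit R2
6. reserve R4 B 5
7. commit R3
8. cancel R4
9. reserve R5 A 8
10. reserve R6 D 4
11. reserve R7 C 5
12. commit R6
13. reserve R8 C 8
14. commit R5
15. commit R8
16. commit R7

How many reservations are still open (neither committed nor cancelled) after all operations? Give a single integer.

Step 1: reserve R1 A 9 -> on_hand[A=29 B=28 C=52 D=39] avail[A=20 B=28 C=52 D=39] open={R1}
Step 2: commit R1 -> on_hand[A=20 B=28 C=52 D=39] avail[A=20 B=28 C=52 D=39] open={}
Step 3: reserve R2 A 8 -> on_hand[A=20 B=28 C=52 D=39] avail[A=12 B=28 C=52 D=39] open={R2}
Step 4: reserve R3 C 4 -> on_hand[A=20 B=28 C=52 D=39] avail[A=12 B=28 C=48 D=39] open={R2,R3}
Step 5: commit R2 -> on_hand[A=12 B=28 C=52 D=39] avail[A=12 B=28 C=48 D=39] open={R3}
Step 6: reserve R4 B 5 -> on_hand[A=12 B=28 C=52 D=39] avail[A=12 B=23 C=48 D=39] open={R3,R4}
Step 7: commit R3 -> on_hand[A=12 B=28 C=48 D=39] avail[A=12 B=23 C=48 D=39] open={R4}
Step 8: cancel R4 -> on_hand[A=12 B=28 C=48 D=39] avail[A=12 B=28 C=48 D=39] open={}
Step 9: reserve R5 A 8 -> on_hand[A=12 B=28 C=48 D=39] avail[A=4 B=28 C=48 D=39] open={R5}
Step 10: reserve R6 D 4 -> on_hand[A=12 B=28 C=48 D=39] avail[A=4 B=28 C=48 D=35] open={R5,R6}
Step 11: reserve R7 C 5 -> on_hand[A=12 B=28 C=48 D=39] avail[A=4 B=28 C=43 D=35] open={R5,R6,R7}
Step 12: commit R6 -> on_hand[A=12 B=28 C=48 D=35] avail[A=4 B=28 C=43 D=35] open={R5,R7}
Step 13: reserve R8 C 8 -> on_hand[A=12 B=28 C=48 D=35] avail[A=4 B=28 C=35 D=35] open={R5,R7,R8}
Step 14: commit R5 -> on_hand[A=4 B=28 C=48 D=35] avail[A=4 B=28 C=35 D=35] open={R7,R8}
Step 15: commit R8 -> on_hand[A=4 B=28 C=40 D=35] avail[A=4 B=28 C=35 D=35] open={R7}
Step 16: commit R7 -> on_hand[A=4 B=28 C=35 D=35] avail[A=4 B=28 C=35 D=35] open={}
Open reservations: [] -> 0

Answer: 0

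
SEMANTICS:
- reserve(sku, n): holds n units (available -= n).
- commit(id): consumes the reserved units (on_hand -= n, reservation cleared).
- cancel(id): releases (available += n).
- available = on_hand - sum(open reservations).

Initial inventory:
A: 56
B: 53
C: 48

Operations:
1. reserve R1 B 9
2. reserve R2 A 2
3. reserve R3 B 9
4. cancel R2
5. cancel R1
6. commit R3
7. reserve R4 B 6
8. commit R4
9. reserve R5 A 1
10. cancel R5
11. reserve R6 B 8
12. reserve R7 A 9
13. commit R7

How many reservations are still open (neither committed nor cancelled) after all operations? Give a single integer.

Answer: 1

Derivation:
Step 1: reserve R1 B 9 -> on_hand[A=56 B=53 C=48] avail[A=56 B=44 C=48] open={R1}
Step 2: reserve R2 A 2 -> on_hand[A=56 B=53 C=48] avail[A=54 B=44 C=48] open={R1,R2}
Step 3: reserve R3 B 9 -> on_hand[A=56 B=53 C=48] avail[A=54 B=35 C=48] open={R1,R2,R3}
Step 4: cancel R2 -> on_hand[A=56 B=53 C=48] avail[A=56 B=35 C=48] open={R1,R3}
Step 5: cancel R1 -> on_hand[A=56 B=53 C=48] avail[A=56 B=44 C=48] open={R3}
Step 6: commit R3 -> on_hand[A=56 B=44 C=48] avail[A=56 B=44 C=48] open={}
Step 7: reserve R4 B 6 -> on_hand[A=56 B=44 C=48] avail[A=56 B=38 C=48] open={R4}
Step 8: commit R4 -> on_hand[A=56 B=38 C=48] avail[A=56 B=38 C=48] open={}
Step 9: reserve R5 A 1 -> on_hand[A=56 B=38 C=48] avail[A=55 B=38 C=48] open={R5}
Step 10: cancel R5 -> on_hand[A=56 B=38 C=48] avail[A=56 B=38 C=48] open={}
Step 11: reserve R6 B 8 -> on_hand[A=56 B=38 C=48] avail[A=56 B=30 C=48] open={R6}
Step 12: reserve R7 A 9 -> on_hand[A=56 B=38 C=48] avail[A=47 B=30 C=48] open={R6,R7}
Step 13: commit R7 -> on_hand[A=47 B=38 C=48] avail[A=47 B=30 C=48] open={R6}
Open reservations: ['R6'] -> 1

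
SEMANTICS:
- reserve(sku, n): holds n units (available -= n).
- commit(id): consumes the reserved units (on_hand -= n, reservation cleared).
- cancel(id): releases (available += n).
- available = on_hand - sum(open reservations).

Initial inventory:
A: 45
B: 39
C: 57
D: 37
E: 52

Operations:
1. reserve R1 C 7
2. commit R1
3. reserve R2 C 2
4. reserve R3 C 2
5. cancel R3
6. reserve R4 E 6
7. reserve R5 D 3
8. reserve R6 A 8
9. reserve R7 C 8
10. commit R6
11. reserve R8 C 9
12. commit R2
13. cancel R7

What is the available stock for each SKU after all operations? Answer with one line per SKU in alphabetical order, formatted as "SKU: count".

Step 1: reserve R1 C 7 -> on_hand[A=45 B=39 C=57 D=37 E=52] avail[A=45 B=39 C=50 D=37 E=52] open={R1}
Step 2: commit R1 -> on_hand[A=45 B=39 C=50 D=37 E=52] avail[A=45 B=39 C=50 D=37 E=52] open={}
Step 3: reserve R2 C 2 -> on_hand[A=45 B=39 C=50 D=37 E=52] avail[A=45 B=39 C=48 D=37 E=52] open={R2}
Step 4: reserve R3 C 2 -> on_hand[A=45 B=39 C=50 D=37 E=52] avail[A=45 B=39 C=46 D=37 E=52] open={R2,R3}
Step 5: cancel R3 -> on_hand[A=45 B=39 C=50 D=37 E=52] avail[A=45 B=39 C=48 D=37 E=52] open={R2}
Step 6: reserve R4 E 6 -> on_hand[A=45 B=39 C=50 D=37 E=52] avail[A=45 B=39 C=48 D=37 E=46] open={R2,R4}
Step 7: reserve R5 D 3 -> on_hand[A=45 B=39 C=50 D=37 E=52] avail[A=45 B=39 C=48 D=34 E=46] open={R2,R4,R5}
Step 8: reserve R6 A 8 -> on_hand[A=45 B=39 C=50 D=37 E=52] avail[A=37 B=39 C=48 D=34 E=46] open={R2,R4,R5,R6}
Step 9: reserve R7 C 8 -> on_hand[A=45 B=39 C=50 D=37 E=52] avail[A=37 B=39 C=40 D=34 E=46] open={R2,R4,R5,R6,R7}
Step 10: commit R6 -> on_hand[A=37 B=39 C=50 D=37 E=52] avail[A=37 B=39 C=40 D=34 E=46] open={R2,R4,R5,R7}
Step 11: reserve R8 C 9 -> on_hand[A=37 B=39 C=50 D=37 E=52] avail[A=37 B=39 C=31 D=34 E=46] open={R2,R4,R5,R7,R8}
Step 12: commit R2 -> on_hand[A=37 B=39 C=48 D=37 E=52] avail[A=37 B=39 C=31 D=34 E=46] open={R4,R5,R7,R8}
Step 13: cancel R7 -> on_hand[A=37 B=39 C=48 D=37 E=52] avail[A=37 B=39 C=39 D=34 E=46] open={R4,R5,R8}

Answer: A: 37
B: 39
C: 39
D: 34
E: 46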